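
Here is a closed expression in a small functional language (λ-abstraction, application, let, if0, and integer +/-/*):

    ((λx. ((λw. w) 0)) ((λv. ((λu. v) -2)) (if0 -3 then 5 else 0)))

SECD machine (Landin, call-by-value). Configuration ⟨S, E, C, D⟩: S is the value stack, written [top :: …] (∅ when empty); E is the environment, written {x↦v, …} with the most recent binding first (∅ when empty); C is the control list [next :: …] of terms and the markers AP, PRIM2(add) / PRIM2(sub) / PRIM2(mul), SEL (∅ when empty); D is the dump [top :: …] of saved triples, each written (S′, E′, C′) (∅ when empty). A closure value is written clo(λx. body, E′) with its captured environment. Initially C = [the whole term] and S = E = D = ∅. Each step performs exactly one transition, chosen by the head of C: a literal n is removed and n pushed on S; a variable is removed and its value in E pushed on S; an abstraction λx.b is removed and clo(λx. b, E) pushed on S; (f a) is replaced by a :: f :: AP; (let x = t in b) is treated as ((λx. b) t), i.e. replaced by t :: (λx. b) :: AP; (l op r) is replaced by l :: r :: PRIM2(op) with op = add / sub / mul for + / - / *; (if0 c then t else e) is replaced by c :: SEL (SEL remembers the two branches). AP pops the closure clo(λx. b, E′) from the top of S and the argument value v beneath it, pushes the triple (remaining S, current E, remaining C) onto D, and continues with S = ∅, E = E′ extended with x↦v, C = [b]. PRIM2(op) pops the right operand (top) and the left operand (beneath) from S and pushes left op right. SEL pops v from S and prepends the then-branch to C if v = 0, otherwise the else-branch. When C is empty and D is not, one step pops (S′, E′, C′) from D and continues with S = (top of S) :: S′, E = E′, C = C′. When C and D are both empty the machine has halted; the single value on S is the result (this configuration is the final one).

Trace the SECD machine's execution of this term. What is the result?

0. [S=∅ | E=∅ | C=[((λx. ((λw. w) 0)) ((λv. ((λu. v) -2)) (if0 -3 then 5 else 0)))] | D=∅]
1. [S=∅ | E=∅ | C=[((λv. ((λu. v) -2)) (if0 -3 then 5 else 0)) :: (λx. ((λw. w) 0)) :: AP] | D=∅]
2. [S=∅ | E=∅ | C=[(if0 -3 then 5 else 0) :: (λv. ((λu. v) -2)) :: AP :: (λx. ((λw. w) 0)) :: AP] | D=∅]
3. [S=∅ | E=∅ | C=[-3 :: SEL :: (λv. ((λu. v) -2)) :: AP :: (λx. ((λw. w) 0)) :: AP] | D=∅]
4. [S=[-3] | E=∅ | C=[SEL :: (λv. ((λu. v) -2)) :: AP :: (λx. ((λw. w) 0)) :: AP] | D=∅]
5. [S=∅ | E=∅ | C=[0 :: (λv. ((λu. v) -2)) :: AP :: (λx. ((λw. w) 0)) :: AP] | D=∅]
6. [S=[0] | E=∅ | C=[(λv. ((λu. v) -2)) :: AP :: (λx. ((λw. w) 0)) :: AP] | D=∅]
7. [S=[clo(λv. ((λu. v) -2), ∅) :: 0] | E=∅ | C=[AP :: (λx. ((λw. w) 0)) :: AP] | D=∅]
8. [S=∅ | E={v↦0} | C=[((λu. v) -2)] | D=[(∅, ∅, [(λx. ((λw. w) 0)) :: AP])]]
9. [S=∅ | E={v↦0} | C=[-2 :: (λu. v) :: AP] | D=[(∅, ∅, [(λx. ((λw. w) 0)) :: AP])]]
10. [S=[-2] | E={v↦0} | C=[(λu. v) :: AP] | D=[(∅, ∅, [(λx. ((λw. w) 0)) :: AP])]]
11. [S=[clo(λu. v, {v↦0}) :: -2] | E={v↦0} | C=[AP] | D=[(∅, ∅, [(λx. ((λw. w) 0)) :: AP])]]
12. [S=∅ | E={u↦-2, v↦0} | C=[v] | D=[(∅, {v↦0}, ∅) :: (∅, ∅, [(λx. ((λw. w) 0)) :: AP])]]
13. [S=[0] | E={u↦-2, v↦0} | C=∅ | D=[(∅, {v↦0}, ∅) :: (∅, ∅, [(λx. ((λw. w) 0)) :: AP])]]
14. [S=[0] | E={v↦0} | C=∅ | D=[(∅, ∅, [(λx. ((λw. w) 0)) :: AP])]]
15. [S=[0] | E=∅ | C=[(λx. ((λw. w) 0)) :: AP] | D=∅]
16. [S=[clo(λx. ((λw. w) 0), ∅) :: 0] | E=∅ | C=[AP] | D=∅]
17. [S=∅ | E={x↦0} | C=[((λw. w) 0)] | D=[(∅, ∅, ∅)]]
18. [S=∅ | E={x↦0} | C=[0 :: (λw. w) :: AP] | D=[(∅, ∅, ∅)]]
19. [S=[0] | E={x↦0} | C=[(λw. w) :: AP] | D=[(∅, ∅, ∅)]]
20. [S=[clo(λw. w, {x↦0}) :: 0] | E={x↦0} | C=[AP] | D=[(∅, ∅, ∅)]]
21. [S=∅ | E={w↦0, x↦0} | C=[w] | D=[(∅, {x↦0}, ∅) :: (∅, ∅, ∅)]]
22. [S=[0] | E={w↦0, x↦0} | C=∅ | D=[(∅, {x↦0}, ∅) :: (∅, ∅, ∅)]]
23. [S=[0] | E={x↦0} | C=∅ | D=[(∅, ∅, ∅)]]
24. [S=[0] | E=∅ | C=∅ | D=∅]
→ final value 0

Answer: 0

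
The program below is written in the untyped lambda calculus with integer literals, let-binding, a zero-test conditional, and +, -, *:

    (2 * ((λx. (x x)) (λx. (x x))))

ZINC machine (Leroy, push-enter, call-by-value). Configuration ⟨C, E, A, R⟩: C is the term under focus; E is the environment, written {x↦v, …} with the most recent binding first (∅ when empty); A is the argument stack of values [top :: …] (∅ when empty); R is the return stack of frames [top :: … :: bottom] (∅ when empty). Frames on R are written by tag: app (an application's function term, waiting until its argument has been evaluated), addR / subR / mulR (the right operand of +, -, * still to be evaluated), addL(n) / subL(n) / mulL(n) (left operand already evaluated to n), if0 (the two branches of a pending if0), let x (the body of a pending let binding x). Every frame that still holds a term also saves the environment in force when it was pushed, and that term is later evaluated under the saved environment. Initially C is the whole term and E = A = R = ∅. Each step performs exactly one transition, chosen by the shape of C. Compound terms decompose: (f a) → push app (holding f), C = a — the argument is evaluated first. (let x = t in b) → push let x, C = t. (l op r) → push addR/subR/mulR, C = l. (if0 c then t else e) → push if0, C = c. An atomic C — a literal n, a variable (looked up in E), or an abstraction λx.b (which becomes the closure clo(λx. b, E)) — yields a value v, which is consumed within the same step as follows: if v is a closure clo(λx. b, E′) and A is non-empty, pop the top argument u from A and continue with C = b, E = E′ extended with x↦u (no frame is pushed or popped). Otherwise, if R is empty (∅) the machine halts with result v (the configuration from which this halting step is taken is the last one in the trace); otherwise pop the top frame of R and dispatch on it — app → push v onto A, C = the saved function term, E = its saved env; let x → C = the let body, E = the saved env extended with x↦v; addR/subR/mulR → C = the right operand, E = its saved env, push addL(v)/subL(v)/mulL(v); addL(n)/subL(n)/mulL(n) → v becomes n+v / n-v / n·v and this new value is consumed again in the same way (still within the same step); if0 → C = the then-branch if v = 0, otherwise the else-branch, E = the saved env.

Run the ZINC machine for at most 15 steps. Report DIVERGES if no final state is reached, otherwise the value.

Answer: DIVERGES (no final state within 15 steps)

Execution trace:
t=0: [C=(2 * ((λx. (x x)) (λx. (x x)))) | E=∅ | A=∅ | R=∅]
t=1: [C=2 | E=∅ | A=∅ | R=[mulR]]
t=2: [C=((λx. (x x)) (λx. (x x))) | E=∅ | A=∅ | R=[mulL(2)]]
t=3: [C=(λx. (x x)) | E=∅ | A=∅ | R=[app :: mulL(2)]]
t=4: [C=(λx. (x x)) | E=∅ | A=[clo(λx. (x x), ∅)] | R=[mulL(2)]]
t=5: [C=(x x) | E={x↦clo(λx. (x x), ∅)} | A=∅ | R=[mulL(2)]]
t=6: [C=x | E={x↦clo(λx. (x x), ∅)} | A=∅ | R=[app :: mulL(2)]]
t=7: [C=x | E={x↦clo(λx. (x x), ∅)} | A=[clo(λx. (x x), ∅)] | R=[mulL(2)]]
… configuration repeats with period 3 (steps 5–7 recur indefinitely) …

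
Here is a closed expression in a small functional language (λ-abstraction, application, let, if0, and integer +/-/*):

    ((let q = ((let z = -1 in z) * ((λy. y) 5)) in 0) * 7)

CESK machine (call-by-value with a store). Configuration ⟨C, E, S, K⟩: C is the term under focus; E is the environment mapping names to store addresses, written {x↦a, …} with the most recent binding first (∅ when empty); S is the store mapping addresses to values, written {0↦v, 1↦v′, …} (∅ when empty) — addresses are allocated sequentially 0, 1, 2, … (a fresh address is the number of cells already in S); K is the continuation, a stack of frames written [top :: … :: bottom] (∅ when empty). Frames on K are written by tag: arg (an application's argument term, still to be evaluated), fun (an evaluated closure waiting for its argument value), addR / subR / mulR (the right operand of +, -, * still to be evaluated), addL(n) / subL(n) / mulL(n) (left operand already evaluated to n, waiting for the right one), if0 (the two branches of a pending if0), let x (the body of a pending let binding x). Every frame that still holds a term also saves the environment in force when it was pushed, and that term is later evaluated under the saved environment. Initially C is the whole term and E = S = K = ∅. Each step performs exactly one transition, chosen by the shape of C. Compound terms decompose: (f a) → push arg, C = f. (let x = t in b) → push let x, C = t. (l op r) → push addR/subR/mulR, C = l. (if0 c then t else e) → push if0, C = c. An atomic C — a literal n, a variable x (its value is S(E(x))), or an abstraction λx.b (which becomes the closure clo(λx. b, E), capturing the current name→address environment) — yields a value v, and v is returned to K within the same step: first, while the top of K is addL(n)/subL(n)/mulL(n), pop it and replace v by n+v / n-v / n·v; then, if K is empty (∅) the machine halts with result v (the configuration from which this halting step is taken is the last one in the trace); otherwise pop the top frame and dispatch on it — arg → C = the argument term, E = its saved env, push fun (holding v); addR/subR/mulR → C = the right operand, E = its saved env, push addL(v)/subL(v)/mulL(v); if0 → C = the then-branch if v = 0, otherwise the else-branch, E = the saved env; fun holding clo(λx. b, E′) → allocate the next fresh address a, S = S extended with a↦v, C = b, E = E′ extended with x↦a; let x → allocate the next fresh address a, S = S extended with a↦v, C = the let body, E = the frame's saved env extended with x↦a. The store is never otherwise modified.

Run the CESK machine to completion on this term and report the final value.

0. <C=((let q = ((let z = -1 in z) * ((λy. y) 5)) in 0) * 7), E=∅, S=∅, K=∅>
1. <C=(let q = ((let z = -1 in z) * ((λy. y) 5)) in 0), E=∅, S=∅, K=[mulR]>
2. <C=((let z = -1 in z) * ((λy. y) 5)), E=∅, S=∅, K=[let q :: mulR]>
3. <C=(let z = -1 in z), E=∅, S=∅, K=[mulR :: let q :: mulR]>
4. <C=-1, E=∅, S=∅, K=[let z :: mulR :: let q :: mulR]>
5. <C=z, E={z↦0}, S={0↦-1}, K=[mulR :: let q :: mulR]>
6. <C=((λy. y) 5), E=∅, S={0↦-1}, K=[mulL(-1) :: let q :: mulR]>
7. <C=(λy. y), E=∅, S={0↦-1}, K=[arg :: mulL(-1) :: let q :: mulR]>
8. <C=5, E=∅, S={0↦-1}, K=[fun :: mulL(-1) :: let q :: mulR]>
9. <C=y, E={y↦1}, S={0↦-1, 1↦5}, K=[mulL(-1) :: let q :: mulR]>
10. <C=0, E={q↦2}, S={0↦-1, 1↦5, 2↦-5}, K=[mulR]>
11. <C=7, E=∅, S={0↦-1, 1↦5, 2↦-5}, K=[mulL(0)]>
→ final value 0

Answer: 0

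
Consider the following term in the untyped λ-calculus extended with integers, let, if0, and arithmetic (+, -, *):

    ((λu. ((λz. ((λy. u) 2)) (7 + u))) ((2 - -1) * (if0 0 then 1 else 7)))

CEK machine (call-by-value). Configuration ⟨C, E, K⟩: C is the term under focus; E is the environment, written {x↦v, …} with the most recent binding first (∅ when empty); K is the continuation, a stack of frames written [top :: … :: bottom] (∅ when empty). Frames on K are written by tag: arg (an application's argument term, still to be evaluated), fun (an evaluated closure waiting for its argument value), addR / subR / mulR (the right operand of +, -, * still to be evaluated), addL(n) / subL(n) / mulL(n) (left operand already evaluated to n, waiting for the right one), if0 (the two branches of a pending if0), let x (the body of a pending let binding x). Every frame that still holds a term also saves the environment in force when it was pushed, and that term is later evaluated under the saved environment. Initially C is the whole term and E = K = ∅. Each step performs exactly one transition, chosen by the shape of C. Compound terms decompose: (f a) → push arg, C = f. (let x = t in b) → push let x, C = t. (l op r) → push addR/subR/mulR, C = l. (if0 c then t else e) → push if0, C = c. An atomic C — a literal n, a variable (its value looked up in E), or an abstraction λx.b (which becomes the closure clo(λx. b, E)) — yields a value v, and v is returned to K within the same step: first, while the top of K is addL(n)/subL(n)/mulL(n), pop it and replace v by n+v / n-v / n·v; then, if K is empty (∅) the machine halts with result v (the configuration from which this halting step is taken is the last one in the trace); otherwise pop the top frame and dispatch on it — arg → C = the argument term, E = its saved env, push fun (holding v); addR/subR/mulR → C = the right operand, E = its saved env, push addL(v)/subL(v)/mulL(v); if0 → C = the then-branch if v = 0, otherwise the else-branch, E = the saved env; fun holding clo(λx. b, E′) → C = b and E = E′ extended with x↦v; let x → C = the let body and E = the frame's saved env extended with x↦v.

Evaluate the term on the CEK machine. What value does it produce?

step 0: [C=((λu. ((λz. ((λy. u) 2)) (7 + u))) ((2 - -1) * (if0 0 then 1 else 7))) | E=∅ | K=∅]
step 1: [C=(λu. ((λz. ((λy. u) 2)) (7 + u))) | E=∅ | K=[arg]]
step 2: [C=((2 - -1) * (if0 0 then 1 else 7)) | E=∅ | K=[fun]]
step 3: [C=(2 - -1) | E=∅ | K=[mulR :: fun]]
step 4: [C=2 | E=∅ | K=[subR :: mulR :: fun]]
step 5: [C=-1 | E=∅ | K=[subL(2) :: mulR :: fun]]
step 6: [C=(if0 0 then 1 else 7) | E=∅ | K=[mulL(3) :: fun]]
step 7: [C=0 | E=∅ | K=[if0 :: mulL(3) :: fun]]
step 8: [C=1 | E=∅ | K=[mulL(3) :: fun]]
step 9: [C=((λz. ((λy. u) 2)) (7 + u)) | E={u↦3} | K=∅]
step 10: [C=(λz. ((λy. u) 2)) | E={u↦3} | K=[arg]]
step 11: [C=(7 + u) | E={u↦3} | K=[fun]]
step 12: [C=7 | E={u↦3} | K=[addR :: fun]]
step 13: [C=u | E={u↦3} | K=[addL(7) :: fun]]
step 14: [C=((λy. u) 2) | E={z↦10, u↦3} | K=∅]
step 15: [C=(λy. u) | E={z↦10, u↦3} | K=[arg]]
step 16: [C=2 | E={z↦10, u↦3} | K=[fun]]
step 17: [C=u | E={y↦2, z↦10, u↦3} | K=∅]
→ final value 3

Answer: 3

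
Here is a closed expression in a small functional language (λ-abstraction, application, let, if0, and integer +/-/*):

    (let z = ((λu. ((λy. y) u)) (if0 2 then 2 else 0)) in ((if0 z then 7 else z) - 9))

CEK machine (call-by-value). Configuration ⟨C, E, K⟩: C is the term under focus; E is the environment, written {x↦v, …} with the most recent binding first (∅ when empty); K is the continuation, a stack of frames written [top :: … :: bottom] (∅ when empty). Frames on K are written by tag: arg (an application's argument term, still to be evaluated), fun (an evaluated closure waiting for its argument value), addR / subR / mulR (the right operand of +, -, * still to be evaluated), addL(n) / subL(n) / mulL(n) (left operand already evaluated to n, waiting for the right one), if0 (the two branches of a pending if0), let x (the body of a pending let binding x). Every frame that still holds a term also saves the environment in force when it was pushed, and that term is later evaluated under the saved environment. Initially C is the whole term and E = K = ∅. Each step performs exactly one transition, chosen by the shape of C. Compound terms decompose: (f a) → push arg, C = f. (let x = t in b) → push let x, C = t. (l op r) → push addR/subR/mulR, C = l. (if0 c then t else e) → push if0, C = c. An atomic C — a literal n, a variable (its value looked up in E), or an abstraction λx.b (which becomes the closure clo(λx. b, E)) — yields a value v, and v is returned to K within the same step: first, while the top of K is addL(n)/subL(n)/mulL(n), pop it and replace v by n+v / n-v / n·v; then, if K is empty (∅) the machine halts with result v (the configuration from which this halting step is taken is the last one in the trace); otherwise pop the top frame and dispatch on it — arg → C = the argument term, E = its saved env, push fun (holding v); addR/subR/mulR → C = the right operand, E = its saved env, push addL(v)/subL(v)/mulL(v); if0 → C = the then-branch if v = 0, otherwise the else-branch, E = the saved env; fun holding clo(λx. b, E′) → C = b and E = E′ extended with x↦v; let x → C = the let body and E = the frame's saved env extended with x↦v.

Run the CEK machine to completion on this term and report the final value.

t=0: ⟨C=(let z = ((λu. ((λy. y) u)) (if0 2 then 2 else 0)) in ((if0 z then 7 else z) - 9)); E=∅; K=∅⟩
t=1: ⟨C=((λu. ((λy. y) u)) (if0 2 then 2 else 0)); E=∅; K=[let z]⟩
t=2: ⟨C=(λu. ((λy. y) u)); E=∅; K=[arg :: let z]⟩
t=3: ⟨C=(if0 2 then 2 else 0); E=∅; K=[fun :: let z]⟩
t=4: ⟨C=2; E=∅; K=[if0 :: fun :: let z]⟩
t=5: ⟨C=0; E=∅; K=[fun :: let z]⟩
t=6: ⟨C=((λy. y) u); E={u↦0}; K=[let z]⟩
t=7: ⟨C=(λy. y); E={u↦0}; K=[arg :: let z]⟩
t=8: ⟨C=u; E={u↦0}; K=[fun :: let z]⟩
t=9: ⟨C=y; E={y↦0, u↦0}; K=[let z]⟩
t=10: ⟨C=((if0 z then 7 else z) - 9); E={z↦0}; K=∅⟩
t=11: ⟨C=(if0 z then 7 else z); E={z↦0}; K=[subR]⟩
t=12: ⟨C=z; E={z↦0}; K=[if0 :: subR]⟩
t=13: ⟨C=7; E={z↦0}; K=[subR]⟩
t=14: ⟨C=9; E={z↦0}; K=[subL(7)]⟩
→ final value -2

Answer: -2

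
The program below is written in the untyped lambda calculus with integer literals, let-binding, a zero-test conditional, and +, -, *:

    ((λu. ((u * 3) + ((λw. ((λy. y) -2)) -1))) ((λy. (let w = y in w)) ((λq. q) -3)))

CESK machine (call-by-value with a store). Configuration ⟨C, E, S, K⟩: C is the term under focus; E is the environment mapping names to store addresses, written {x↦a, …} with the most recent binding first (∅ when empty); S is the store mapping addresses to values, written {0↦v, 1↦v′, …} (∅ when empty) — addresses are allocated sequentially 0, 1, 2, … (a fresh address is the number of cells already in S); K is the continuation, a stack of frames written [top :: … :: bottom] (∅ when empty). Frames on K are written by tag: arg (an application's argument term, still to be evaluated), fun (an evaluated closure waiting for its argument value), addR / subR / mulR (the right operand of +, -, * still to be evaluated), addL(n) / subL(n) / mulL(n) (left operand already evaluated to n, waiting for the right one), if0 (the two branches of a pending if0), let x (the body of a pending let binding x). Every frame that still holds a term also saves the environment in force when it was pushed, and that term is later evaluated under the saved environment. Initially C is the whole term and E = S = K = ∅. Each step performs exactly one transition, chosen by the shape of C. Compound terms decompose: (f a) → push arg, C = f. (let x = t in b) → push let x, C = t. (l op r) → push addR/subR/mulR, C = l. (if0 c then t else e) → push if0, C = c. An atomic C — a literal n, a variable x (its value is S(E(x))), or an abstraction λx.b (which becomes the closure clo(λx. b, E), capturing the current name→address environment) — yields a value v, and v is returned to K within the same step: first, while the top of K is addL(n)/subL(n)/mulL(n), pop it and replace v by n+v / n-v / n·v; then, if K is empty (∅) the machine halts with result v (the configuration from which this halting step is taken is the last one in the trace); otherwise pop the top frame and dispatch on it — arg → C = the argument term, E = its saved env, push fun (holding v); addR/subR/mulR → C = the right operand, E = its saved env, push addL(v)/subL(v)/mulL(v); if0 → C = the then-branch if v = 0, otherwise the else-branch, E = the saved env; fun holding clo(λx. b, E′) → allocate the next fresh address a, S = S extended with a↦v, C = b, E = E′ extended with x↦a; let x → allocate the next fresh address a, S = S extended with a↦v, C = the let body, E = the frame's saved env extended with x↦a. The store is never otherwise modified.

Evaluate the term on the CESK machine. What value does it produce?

Answer: -11

Execution trace:
step 0: ⟨C=((λu. ((u * 3) + ((λw. ((λy. y) -2)) -1))) ((λy. (let w = y in w)) ((λq. q) -3))); E=∅; S=∅; K=∅⟩
step 1: ⟨C=(λu. ((u * 3) + ((λw. ((λy. y) -2)) -1))); E=∅; S=∅; K=[arg]⟩
step 2: ⟨C=((λy. (let w = y in w)) ((λq. q) -3)); E=∅; S=∅; K=[fun]⟩
step 3: ⟨C=(λy. (let w = y in w)); E=∅; S=∅; K=[arg :: fun]⟩
step 4: ⟨C=((λq. q) -3); E=∅; S=∅; K=[fun :: fun]⟩
step 5: ⟨C=(λq. q); E=∅; S=∅; K=[arg :: fun :: fun]⟩
step 6: ⟨C=-3; E=∅; S=∅; K=[fun :: fun :: fun]⟩
step 7: ⟨C=q; E={q↦0}; S={0↦-3}; K=[fun :: fun]⟩
step 8: ⟨C=(let w = y in w); E={y↦1}; S={0↦-3, 1↦-3}; K=[fun]⟩
step 9: ⟨C=y; E={y↦1}; S={0↦-3, 1↦-3}; K=[let w :: fun]⟩
step 10: ⟨C=w; E={w↦2, y↦1}; S={0↦-3, 1↦-3, 2↦-3}; K=[fun]⟩
step 11: ⟨C=((u * 3) + ((λw. ((λy. y) -2)) -1)); E={u↦3}; S={0↦-3, 1↦-3, 2↦-3, 3↦-3}; K=∅⟩
step 12: ⟨C=(u * 3); E={u↦3}; S={0↦-3, 1↦-3, 2↦-3, 3↦-3}; K=[addR]⟩
step 13: ⟨C=u; E={u↦3}; S={0↦-3, 1↦-3, 2↦-3, 3↦-3}; K=[mulR :: addR]⟩
step 14: ⟨C=3; E={u↦3}; S={0↦-3, 1↦-3, 2↦-3, 3↦-3}; K=[mulL(-3) :: addR]⟩
step 15: ⟨C=((λw. ((λy. y) -2)) -1); E={u↦3}; S={0↦-3, 1↦-3, 2↦-3, 3↦-3}; K=[addL(-9)]⟩
step 16: ⟨C=(λw. ((λy. y) -2)); E={u↦3}; S={0↦-3, 1↦-3, 2↦-3, 3↦-3}; K=[arg :: addL(-9)]⟩
step 17: ⟨C=-1; E={u↦3}; S={0↦-3, 1↦-3, 2↦-3, 3↦-3}; K=[fun :: addL(-9)]⟩
step 18: ⟨C=((λy. y) -2); E={w↦4, u↦3}; S={0↦-3, 1↦-3, 2↦-3, 3↦-3, 4↦-1}; K=[addL(-9)]⟩
step 19: ⟨C=(λy. y); E={w↦4, u↦3}; S={0↦-3, 1↦-3, 2↦-3, 3↦-3, 4↦-1}; K=[arg :: addL(-9)]⟩
step 20: ⟨C=-2; E={w↦4, u↦3}; S={0↦-3, 1↦-3, 2↦-3, 3↦-3, 4↦-1}; K=[fun :: addL(-9)]⟩
step 21: ⟨C=y; E={y↦5, w↦4, u↦3}; S={0↦-3, 1↦-3, 2↦-3, 3↦-3, 4↦-1, 5↦-2}; K=[addL(-9)]⟩
→ final value -11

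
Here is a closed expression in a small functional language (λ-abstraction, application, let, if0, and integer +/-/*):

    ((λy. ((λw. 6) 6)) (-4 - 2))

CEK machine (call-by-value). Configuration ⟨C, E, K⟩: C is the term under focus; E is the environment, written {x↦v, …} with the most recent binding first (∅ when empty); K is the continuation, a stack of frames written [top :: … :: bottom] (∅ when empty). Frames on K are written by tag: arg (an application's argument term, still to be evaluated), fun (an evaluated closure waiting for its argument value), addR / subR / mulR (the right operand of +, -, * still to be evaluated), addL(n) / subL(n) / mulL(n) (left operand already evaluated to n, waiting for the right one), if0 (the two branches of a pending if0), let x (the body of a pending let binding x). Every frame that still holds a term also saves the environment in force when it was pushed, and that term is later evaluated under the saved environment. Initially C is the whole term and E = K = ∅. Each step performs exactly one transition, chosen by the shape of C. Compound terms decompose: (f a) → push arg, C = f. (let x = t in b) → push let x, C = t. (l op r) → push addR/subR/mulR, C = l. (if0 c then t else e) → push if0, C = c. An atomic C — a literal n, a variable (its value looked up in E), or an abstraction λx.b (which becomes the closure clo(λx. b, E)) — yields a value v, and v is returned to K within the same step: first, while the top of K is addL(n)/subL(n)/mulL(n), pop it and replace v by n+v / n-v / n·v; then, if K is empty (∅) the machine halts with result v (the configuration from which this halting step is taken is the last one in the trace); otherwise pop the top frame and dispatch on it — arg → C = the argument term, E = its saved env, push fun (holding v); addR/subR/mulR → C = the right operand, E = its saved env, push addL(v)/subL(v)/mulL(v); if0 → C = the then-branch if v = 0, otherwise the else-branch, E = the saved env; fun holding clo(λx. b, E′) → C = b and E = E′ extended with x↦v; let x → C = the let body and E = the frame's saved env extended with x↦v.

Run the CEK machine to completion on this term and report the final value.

0. <C=((λy. ((λw. 6) 6)) (-4 - 2)), E=∅, K=∅>
1. <C=(λy. ((λw. 6) 6)), E=∅, K=[arg]>
2. <C=(-4 - 2), E=∅, K=[fun]>
3. <C=-4, E=∅, K=[subR :: fun]>
4. <C=2, E=∅, K=[subL(-4) :: fun]>
5. <C=((λw. 6) 6), E={y↦-6}, K=∅>
6. <C=(λw. 6), E={y↦-6}, K=[arg]>
7. <C=6, E={y↦-6}, K=[fun]>
8. <C=6, E={w↦6, y↦-6}, K=∅>
→ final value 6

Answer: 6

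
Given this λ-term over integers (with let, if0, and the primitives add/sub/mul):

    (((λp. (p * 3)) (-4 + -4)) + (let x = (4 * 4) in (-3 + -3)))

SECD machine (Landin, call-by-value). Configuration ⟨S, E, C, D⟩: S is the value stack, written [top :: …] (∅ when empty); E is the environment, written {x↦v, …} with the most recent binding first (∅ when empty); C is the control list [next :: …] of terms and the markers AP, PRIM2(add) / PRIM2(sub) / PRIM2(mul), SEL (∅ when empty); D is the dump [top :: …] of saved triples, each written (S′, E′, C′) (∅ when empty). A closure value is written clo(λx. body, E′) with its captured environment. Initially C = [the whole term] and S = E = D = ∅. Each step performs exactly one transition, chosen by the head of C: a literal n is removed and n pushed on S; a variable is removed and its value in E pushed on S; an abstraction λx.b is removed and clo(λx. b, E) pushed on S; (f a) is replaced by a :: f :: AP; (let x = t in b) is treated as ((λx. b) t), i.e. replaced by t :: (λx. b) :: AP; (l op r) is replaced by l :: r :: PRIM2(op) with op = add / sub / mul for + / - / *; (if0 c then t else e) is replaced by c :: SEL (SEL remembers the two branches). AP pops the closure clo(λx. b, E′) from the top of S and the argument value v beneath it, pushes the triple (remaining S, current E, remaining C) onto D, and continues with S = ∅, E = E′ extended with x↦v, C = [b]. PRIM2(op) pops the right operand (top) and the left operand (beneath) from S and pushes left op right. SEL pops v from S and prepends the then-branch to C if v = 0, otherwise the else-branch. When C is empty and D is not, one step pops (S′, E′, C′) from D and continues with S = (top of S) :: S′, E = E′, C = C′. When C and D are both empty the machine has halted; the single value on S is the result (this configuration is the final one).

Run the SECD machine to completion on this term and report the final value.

0. [S=∅ | E=∅ | C=[(((λp. (p * 3)) (-4 + -4)) + (let x = (4 * 4) in (-3 + -3)))] | D=∅]
1. [S=∅ | E=∅ | C=[((λp. (p * 3)) (-4 + -4)) :: (let x = (4 * 4) in (-3 + -3)) :: PRIM2(add)] | D=∅]
2. [S=∅ | E=∅ | C=[(-4 + -4) :: (λp. (p * 3)) :: AP :: (let x = (4 * 4) in (-3 + -3)) :: PRIM2(add)] | D=∅]
3. [S=∅ | E=∅ | C=[-4 :: -4 :: PRIM2(add) :: (λp. (p * 3)) :: AP :: (let x = (4 * 4) in (-3 + -3)) :: PRIM2(add)] | D=∅]
4. [S=[-4] | E=∅ | C=[-4 :: PRIM2(add) :: (λp. (p * 3)) :: AP :: (let x = (4 * 4) in (-3 + -3)) :: PRIM2(add)] | D=∅]
5. [S=[-4 :: -4] | E=∅ | C=[PRIM2(add) :: (λp. (p * 3)) :: AP :: (let x = (4 * 4) in (-3 + -3)) :: PRIM2(add)] | D=∅]
6. [S=[-8] | E=∅ | C=[(λp. (p * 3)) :: AP :: (let x = (4 * 4) in (-3 + -3)) :: PRIM2(add)] | D=∅]
7. [S=[clo(λp. (p * 3), ∅) :: -8] | E=∅ | C=[AP :: (let x = (4 * 4) in (-3 + -3)) :: PRIM2(add)] | D=∅]
8. [S=∅ | E={p↦-8} | C=[(p * 3)] | D=[(∅, ∅, [(let x = (4 * 4) in (-3 + -3)) :: PRIM2(add)])]]
9. [S=∅ | E={p↦-8} | C=[p :: 3 :: PRIM2(mul)] | D=[(∅, ∅, [(let x = (4 * 4) in (-3 + -3)) :: PRIM2(add)])]]
10. [S=[-8] | E={p↦-8} | C=[3 :: PRIM2(mul)] | D=[(∅, ∅, [(let x = (4 * 4) in (-3 + -3)) :: PRIM2(add)])]]
11. [S=[3 :: -8] | E={p↦-8} | C=[PRIM2(mul)] | D=[(∅, ∅, [(let x = (4 * 4) in (-3 + -3)) :: PRIM2(add)])]]
12. [S=[-24] | E={p↦-8} | C=∅ | D=[(∅, ∅, [(let x = (4 * 4) in (-3 + -3)) :: PRIM2(add)])]]
13. [S=[-24] | E=∅ | C=[(let x = (4 * 4) in (-3 + -3)) :: PRIM2(add)] | D=∅]
14. [S=[-24] | E=∅ | C=[(4 * 4) :: (λx. (-3 + -3)) :: AP :: PRIM2(add)] | D=∅]
15. [S=[-24] | E=∅ | C=[4 :: 4 :: PRIM2(mul) :: (λx. (-3 + -3)) :: AP :: PRIM2(add)] | D=∅]
16. [S=[4 :: -24] | E=∅ | C=[4 :: PRIM2(mul) :: (λx. (-3 + -3)) :: AP :: PRIM2(add)] | D=∅]
17. [S=[4 :: 4 :: -24] | E=∅ | C=[PRIM2(mul) :: (λx. (-3 + -3)) :: AP :: PRIM2(add)] | D=∅]
18. [S=[16 :: -24] | E=∅ | C=[(λx. (-3 + -3)) :: AP :: PRIM2(add)] | D=∅]
19. [S=[clo(λx. (-3 + -3), ∅) :: 16 :: -24] | E=∅ | C=[AP :: PRIM2(add)] | D=∅]
20. [S=∅ | E={x↦16} | C=[(-3 + -3)] | D=[([-24], ∅, [PRIM2(add)])]]
21. [S=∅ | E={x↦16} | C=[-3 :: -3 :: PRIM2(add)] | D=[([-24], ∅, [PRIM2(add)])]]
22. [S=[-3] | E={x↦16} | C=[-3 :: PRIM2(add)] | D=[([-24], ∅, [PRIM2(add)])]]
23. [S=[-3 :: -3] | E={x↦16} | C=[PRIM2(add)] | D=[([-24], ∅, [PRIM2(add)])]]
24. [S=[-6] | E={x↦16} | C=∅ | D=[([-24], ∅, [PRIM2(add)])]]
25. [S=[-6 :: -24] | E=∅ | C=[PRIM2(add)] | D=∅]
26. [S=[-30] | E=∅ | C=∅ | D=∅]
→ final value -30

Answer: -30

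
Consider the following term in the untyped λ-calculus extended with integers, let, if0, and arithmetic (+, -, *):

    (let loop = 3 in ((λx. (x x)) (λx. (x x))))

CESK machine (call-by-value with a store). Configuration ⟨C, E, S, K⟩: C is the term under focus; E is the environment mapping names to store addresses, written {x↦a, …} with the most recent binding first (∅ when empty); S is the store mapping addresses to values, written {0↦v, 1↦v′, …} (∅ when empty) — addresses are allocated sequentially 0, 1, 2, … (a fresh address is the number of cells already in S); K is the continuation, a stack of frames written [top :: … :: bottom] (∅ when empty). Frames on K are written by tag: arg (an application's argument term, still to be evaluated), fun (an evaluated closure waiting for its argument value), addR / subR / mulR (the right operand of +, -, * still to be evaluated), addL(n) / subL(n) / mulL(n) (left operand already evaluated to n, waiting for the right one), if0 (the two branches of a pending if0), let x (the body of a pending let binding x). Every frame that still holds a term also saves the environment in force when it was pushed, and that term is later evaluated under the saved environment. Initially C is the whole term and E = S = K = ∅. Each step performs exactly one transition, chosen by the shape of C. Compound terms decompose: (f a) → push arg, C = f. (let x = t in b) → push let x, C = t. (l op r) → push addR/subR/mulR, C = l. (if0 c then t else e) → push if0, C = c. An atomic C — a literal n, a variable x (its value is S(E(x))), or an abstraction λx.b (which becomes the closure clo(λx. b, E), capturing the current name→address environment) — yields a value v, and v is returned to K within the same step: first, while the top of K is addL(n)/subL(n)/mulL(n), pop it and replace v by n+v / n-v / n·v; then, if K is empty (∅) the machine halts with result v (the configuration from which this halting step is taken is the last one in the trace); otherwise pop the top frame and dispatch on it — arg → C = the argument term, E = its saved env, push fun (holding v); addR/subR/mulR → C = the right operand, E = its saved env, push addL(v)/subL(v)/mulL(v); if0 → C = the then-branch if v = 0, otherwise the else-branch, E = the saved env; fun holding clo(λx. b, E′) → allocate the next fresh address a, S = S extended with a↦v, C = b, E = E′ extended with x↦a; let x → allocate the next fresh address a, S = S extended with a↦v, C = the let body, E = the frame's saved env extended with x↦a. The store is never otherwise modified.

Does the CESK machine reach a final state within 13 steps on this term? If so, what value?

t=0: [C=(let loop = 3 in ((λx. (x x)) (λx. (x x)))) | E=∅ | S=∅ | K=∅]
t=1: [C=3 | E=∅ | S=∅ | K=[let loop]]
t=2: [C=((λx. (x x)) (λx. (x x))) | E={loop↦0} | S={0↦3} | K=∅]
t=3: [C=(λx. (x x)) | E={loop↦0} | S={0↦3} | K=[arg]]
t=4: [C=(λx. (x x)) | E={loop↦0} | S={0↦3} | K=[fun]]
t=5: [C=(x x) | E={x↦1, loop↦0} | S={0↦3, 1↦clo(λx. (x x), {loop↦0})} | K=∅]
t=6: [C=x | E={x↦1, loop↦0} | S={0↦3, 1↦clo(λx. (x x), {loop↦0})} | K=[arg]]
t=7: [C=x | E={x↦1, loop↦0} | S={0↦3, 1↦clo(λx. (x x), {loop↦0})} | K=[fun]]
t=8: [C=(x x) | E={x↦2, loop↦0} | S={0↦3, 1↦clo(λx. (x x), {loop↦0}), 2↦clo(λx. (x x), {loop↦0})} | K=∅]
t=9: [C=x | E={x↦2, loop↦0} | S={0↦3, 1↦clo(λx. (x x), {loop↦0}), 2↦clo(λx. (x x), {loop↦0})} | K=[arg]]
t=10: [C=x | E={x↦2, loop↦0} | S={0↦3, 1↦clo(λx. (x x), {loop↦0}), 2↦clo(λx. (x x), {loop↦0})} | K=[fun]]
t=11: [C=(x x) | E={x↦3, loop↦0} | S={0↦3, 1↦clo(λx. (x x), {loop↦0}), 2↦clo(λx. (x x), {loop↦0}), 3↦clo(λx. (x x), {loop↦0})} | K=∅]
t=12: [C=x | E={x↦3, loop↦0} | S={0↦3, 1↦clo(λx. (x x), {loop↦0}), 2↦clo(λx. (x x), {loop↦0}), 3↦clo(λx. (x x), {loop↦0})} | K=[arg]]
t=13: [C=x | E={x↦3, loop↦0} | S={0↦3, 1↦clo(λx. (x x), {loop↦0}), 2↦clo(λx. (x x), {loop↦0}), 3↦clo(λx. (x x), {loop↦0})} | K=[fun]]
→ 13 transitions taken and the configuration is still not final: no result within 13 steps

Answer: DIVERGES (no final state within 13 steps)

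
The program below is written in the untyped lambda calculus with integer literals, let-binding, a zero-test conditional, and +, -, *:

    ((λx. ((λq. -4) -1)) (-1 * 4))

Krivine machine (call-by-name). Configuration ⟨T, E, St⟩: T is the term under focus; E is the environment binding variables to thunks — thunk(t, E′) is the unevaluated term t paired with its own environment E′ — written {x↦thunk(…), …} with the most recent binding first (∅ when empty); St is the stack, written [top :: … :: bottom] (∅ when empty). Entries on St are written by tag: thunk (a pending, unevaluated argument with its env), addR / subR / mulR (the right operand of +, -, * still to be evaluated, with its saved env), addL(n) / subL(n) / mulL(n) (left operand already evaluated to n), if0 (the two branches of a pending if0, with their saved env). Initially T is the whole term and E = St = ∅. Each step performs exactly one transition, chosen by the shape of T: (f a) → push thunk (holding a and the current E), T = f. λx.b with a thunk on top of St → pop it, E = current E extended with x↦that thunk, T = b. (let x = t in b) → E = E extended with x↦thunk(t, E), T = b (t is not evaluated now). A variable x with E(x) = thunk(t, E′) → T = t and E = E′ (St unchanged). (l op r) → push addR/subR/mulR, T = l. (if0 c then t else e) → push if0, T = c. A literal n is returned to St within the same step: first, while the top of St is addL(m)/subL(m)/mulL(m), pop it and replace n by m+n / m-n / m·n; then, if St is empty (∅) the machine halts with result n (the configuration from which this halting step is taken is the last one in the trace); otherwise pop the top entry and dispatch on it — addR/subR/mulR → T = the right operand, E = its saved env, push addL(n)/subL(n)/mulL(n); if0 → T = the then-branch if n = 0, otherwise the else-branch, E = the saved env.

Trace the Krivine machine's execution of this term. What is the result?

[0] ⟨T=((λx. ((λq. -4) -1)) (-1 * 4)); E=∅; St=∅⟩
[1] ⟨T=(λx. ((λq. -4) -1)); E=∅; St=[thunk]⟩
[2] ⟨T=((λq. -4) -1); E={x↦thunk((-1 * 4), ∅)}; St=∅⟩
[3] ⟨T=(λq. -4); E={x↦thunk((-1 * 4), ∅)}; St=[thunk]⟩
[4] ⟨T=-4; E={q↦thunk(-1, {x↦thunk((-1 * 4), ∅)}), x↦thunk((-1 * 4), ∅)}; St=∅⟩
→ final value -4

Answer: -4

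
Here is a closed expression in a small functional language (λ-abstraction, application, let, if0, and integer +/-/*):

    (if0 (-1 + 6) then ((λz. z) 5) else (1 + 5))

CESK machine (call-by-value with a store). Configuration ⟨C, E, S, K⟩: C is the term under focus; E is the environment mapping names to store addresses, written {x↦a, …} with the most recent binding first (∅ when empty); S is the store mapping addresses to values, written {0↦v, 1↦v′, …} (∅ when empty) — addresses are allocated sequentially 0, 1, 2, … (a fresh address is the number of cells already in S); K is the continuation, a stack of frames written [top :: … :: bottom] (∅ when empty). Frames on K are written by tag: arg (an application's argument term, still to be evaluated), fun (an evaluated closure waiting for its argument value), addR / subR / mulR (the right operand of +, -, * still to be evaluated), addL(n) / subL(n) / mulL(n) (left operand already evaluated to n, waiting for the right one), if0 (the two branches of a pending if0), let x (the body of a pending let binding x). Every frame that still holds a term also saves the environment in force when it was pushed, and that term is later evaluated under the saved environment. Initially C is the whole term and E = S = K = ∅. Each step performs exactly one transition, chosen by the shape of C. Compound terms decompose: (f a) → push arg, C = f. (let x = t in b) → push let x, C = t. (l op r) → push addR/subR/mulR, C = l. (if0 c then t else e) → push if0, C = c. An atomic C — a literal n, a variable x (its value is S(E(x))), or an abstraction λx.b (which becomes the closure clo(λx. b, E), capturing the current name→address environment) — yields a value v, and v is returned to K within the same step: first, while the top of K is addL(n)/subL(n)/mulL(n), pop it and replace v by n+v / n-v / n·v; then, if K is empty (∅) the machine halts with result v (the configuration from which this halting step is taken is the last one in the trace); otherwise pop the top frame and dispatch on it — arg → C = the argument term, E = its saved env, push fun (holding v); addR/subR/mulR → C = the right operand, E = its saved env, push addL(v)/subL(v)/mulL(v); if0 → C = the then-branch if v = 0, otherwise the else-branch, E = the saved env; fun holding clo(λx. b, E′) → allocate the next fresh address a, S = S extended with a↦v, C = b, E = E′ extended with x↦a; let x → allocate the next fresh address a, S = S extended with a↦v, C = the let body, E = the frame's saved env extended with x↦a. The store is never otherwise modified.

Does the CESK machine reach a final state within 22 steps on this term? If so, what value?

0. [C=(if0 (-1 + 6) then ((λz. z) 5) else (1 + 5)) | E=∅ | S=∅ | K=∅]
1. [C=(-1 + 6) | E=∅ | S=∅ | K=[if0]]
2. [C=-1 | E=∅ | S=∅ | K=[addR :: if0]]
3. [C=6 | E=∅ | S=∅ | K=[addL(-1) :: if0]]
4. [C=(1 + 5) | E=∅ | S=∅ | K=∅]
5. [C=1 | E=∅ | S=∅ | K=[addR]]
6. [C=5 | E=∅ | S=∅ | K=[addL(1)]]
→ final value 6

Answer: 6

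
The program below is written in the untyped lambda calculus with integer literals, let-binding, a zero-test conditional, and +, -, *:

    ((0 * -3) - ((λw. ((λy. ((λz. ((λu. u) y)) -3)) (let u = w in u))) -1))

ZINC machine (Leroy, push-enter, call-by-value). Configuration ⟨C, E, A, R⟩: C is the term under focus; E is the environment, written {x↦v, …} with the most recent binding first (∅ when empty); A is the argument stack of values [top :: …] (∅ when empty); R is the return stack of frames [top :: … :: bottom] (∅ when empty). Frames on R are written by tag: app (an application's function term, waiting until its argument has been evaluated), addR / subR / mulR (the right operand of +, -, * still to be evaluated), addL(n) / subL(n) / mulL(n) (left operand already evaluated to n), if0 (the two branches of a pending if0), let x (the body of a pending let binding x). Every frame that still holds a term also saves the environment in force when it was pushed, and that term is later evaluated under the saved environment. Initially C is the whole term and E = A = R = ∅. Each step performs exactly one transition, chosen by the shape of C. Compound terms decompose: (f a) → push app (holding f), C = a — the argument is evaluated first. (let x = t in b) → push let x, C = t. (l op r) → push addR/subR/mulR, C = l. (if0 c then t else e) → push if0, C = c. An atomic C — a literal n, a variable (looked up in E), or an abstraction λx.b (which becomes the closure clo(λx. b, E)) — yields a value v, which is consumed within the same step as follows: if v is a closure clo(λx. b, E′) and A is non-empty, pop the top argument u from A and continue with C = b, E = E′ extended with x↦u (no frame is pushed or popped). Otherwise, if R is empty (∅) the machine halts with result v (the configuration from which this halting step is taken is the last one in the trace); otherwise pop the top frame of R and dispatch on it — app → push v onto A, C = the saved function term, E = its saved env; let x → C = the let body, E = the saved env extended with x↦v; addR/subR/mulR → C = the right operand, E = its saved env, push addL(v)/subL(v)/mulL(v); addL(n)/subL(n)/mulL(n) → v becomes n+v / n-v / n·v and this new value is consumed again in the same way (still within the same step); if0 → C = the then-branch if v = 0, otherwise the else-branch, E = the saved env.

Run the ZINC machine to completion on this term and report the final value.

Answer: 1

Execution trace:
t=0: [C=((0 * -3) - ((λw. ((λy. ((λz. ((λu. u) y)) -3)) (let u = w in u))) -1)) | E=∅ | A=∅ | R=∅]
t=1: [C=(0 * -3) | E=∅ | A=∅ | R=[subR]]
t=2: [C=0 | E=∅ | A=∅ | R=[mulR :: subR]]
t=3: [C=-3 | E=∅ | A=∅ | R=[mulL(0) :: subR]]
t=4: [C=((λw. ((λy. ((λz. ((λu. u) y)) -3)) (let u = w in u))) -1) | E=∅ | A=∅ | R=[subL(0)]]
t=5: [C=-1 | E=∅ | A=∅ | R=[app :: subL(0)]]
t=6: [C=(λw. ((λy. ((λz. ((λu. u) y)) -3)) (let u = w in u))) | E=∅ | A=[-1] | R=[subL(0)]]
t=7: [C=((λy. ((λz. ((λu. u) y)) -3)) (let u = w in u)) | E={w↦-1} | A=∅ | R=[subL(0)]]
t=8: [C=(let u = w in u) | E={w↦-1} | A=∅ | R=[app :: subL(0)]]
t=9: [C=w | E={w↦-1} | A=∅ | R=[let u :: app :: subL(0)]]
t=10: [C=u | E={u↦-1, w↦-1} | A=∅ | R=[app :: subL(0)]]
t=11: [C=(λy. ((λz. ((λu. u) y)) -3)) | E={w↦-1} | A=[-1] | R=[subL(0)]]
t=12: [C=((λz. ((λu. u) y)) -3) | E={y↦-1, w↦-1} | A=∅ | R=[subL(0)]]
t=13: [C=-3 | E={y↦-1, w↦-1} | A=∅ | R=[app :: subL(0)]]
t=14: [C=(λz. ((λu. u) y)) | E={y↦-1, w↦-1} | A=[-3] | R=[subL(0)]]
t=15: [C=((λu. u) y) | E={z↦-3, y↦-1, w↦-1} | A=∅ | R=[subL(0)]]
t=16: [C=y | E={z↦-3, y↦-1, w↦-1} | A=∅ | R=[app :: subL(0)]]
t=17: [C=(λu. u) | E={z↦-3, y↦-1, w↦-1} | A=[-1] | R=[subL(0)]]
t=18: [C=u | E={u↦-1, z↦-3, y↦-1, w↦-1} | A=∅ | R=[subL(0)]]
→ final value 1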